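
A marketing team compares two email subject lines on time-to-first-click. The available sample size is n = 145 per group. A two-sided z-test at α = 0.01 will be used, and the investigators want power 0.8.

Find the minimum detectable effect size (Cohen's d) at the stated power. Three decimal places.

d ≈ 0.401

Required noncentrality: δ = z_{0.005} + z_{0.20} = 2.576 + 0.842 = 3.417.
(Lower-tail contribution to power is negligible for δ > 0.)
δ = d·√(n/2) ⇒ d = δ/√(n/2) = 3.417/√(145/2) = 0.4014.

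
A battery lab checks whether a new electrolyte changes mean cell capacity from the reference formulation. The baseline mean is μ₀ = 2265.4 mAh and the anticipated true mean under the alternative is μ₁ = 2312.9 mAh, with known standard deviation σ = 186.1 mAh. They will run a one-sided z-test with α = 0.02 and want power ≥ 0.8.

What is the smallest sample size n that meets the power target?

n = 129

Standardized effect: d = |μ₁ − μ₀| / σ = |2312.9 − 2265.4| / 186.1 = 0.2552
For power 0.8 need Φ(δ − z_{0.02}) = 0.8, so δ = z_{0.02} + z_{0.20} = 2.054 + 0.842 = 2.895.
δ = d·√n ⇒ n = (δ/d)² = (2.895 / 0.2552)² = 128.68.
Round up to the next whole unit.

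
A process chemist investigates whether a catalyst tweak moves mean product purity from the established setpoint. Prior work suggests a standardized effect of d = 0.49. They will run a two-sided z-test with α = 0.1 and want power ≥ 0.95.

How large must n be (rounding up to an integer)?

n = 46

Set Φ(δ − 1.645) = 0.95; then δ − 1.645 = Φ⁻¹(0.95) = 1.645, giving δ = 3.290.
(For δ > 0 the lower-tail rejection region contributes negligibly to power, so the one-term inversion is standard.)
δ = d·√n ⇒ n = (δ/d)² = (3.290 / 0.49)² = 45.07.
Round up to the next whole unit.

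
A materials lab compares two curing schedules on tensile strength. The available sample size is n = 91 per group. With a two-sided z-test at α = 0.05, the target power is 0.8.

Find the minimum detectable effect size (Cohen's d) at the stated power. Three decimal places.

Need Φ(δ − 1.960) = 0.8, so δ = 1.960 + 0.842 = 2.802.
(Lower-tail contribution to power is negligible for δ > 0.)
δ = d·√(n/2) ⇒ d = δ/√(n/2) = 2.802/√(91/2) = 0.4153.

d ≈ 0.415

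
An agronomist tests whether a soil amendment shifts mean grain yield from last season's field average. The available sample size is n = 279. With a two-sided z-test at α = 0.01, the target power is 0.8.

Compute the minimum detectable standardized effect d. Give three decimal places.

Need Φ(δ − 2.576) = 0.8, so δ = 2.576 + 0.842 = 3.417.
(Lower-tail contribution to power is negligible for δ > 0.)
δ = d·√n ⇒ d = δ/√n = 3.417/√279 = 0.2046.

d ≈ 0.205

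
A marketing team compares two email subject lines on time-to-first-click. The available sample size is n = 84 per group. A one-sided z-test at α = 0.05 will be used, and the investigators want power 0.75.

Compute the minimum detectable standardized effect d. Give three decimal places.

d ≈ 0.358

Required noncentrality: δ = z_{0.05} + z_{0.25} = 1.645 + 0.674 = 2.319.
δ = d·√(n/2) ⇒ d = δ/√(n/2) = 2.319/√(84/2) = 0.3579.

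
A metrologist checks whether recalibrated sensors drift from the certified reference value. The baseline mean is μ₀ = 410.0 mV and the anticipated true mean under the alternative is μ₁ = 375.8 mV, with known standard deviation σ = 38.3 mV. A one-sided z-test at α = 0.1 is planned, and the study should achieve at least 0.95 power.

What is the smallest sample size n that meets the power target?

n = 11

Standardized effect: d = |μ₁ − μ₀| / σ = |375.8 − 410.0| / 38.3 = 0.8930
For power 0.95 need Φ(δ − z_{0.1}) = 0.95, so δ = z_{0.1} + z_{0.05} = 1.282 + 1.645 = 2.926.
δ = d·√n ⇒ n = (δ/d)² = (2.926 / 0.8930)² = 10.74.
Round up to the next whole unit.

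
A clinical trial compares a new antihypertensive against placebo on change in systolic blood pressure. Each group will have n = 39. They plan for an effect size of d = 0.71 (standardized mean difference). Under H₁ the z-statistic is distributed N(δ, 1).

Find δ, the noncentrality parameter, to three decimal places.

δ = d·√(n/2) = 0.71 × √(39/2) = 3.1353

δ ≈ 3.135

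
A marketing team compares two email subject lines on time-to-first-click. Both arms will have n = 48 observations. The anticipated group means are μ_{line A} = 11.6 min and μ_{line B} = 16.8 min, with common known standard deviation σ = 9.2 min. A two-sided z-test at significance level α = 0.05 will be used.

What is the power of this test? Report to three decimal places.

Standardized effect: d = |μ_{line A} − μ_{line B}| / σ = |11.6 − 16.8| / 9.2 = 0.5652
Noncentrality parameter: δ = d·√(n/2) = 0.5652 × √(48/2) = 2.7690
Critical value for a two-sided test at α = 0.05: z_{α/2} = 1.960.
Power = Φ(δ − 1.960) + Φ(−δ − 1.960) = Φ(0.809) + Φ(-4.729) = 0.7907 + 0.0000 = 0.7908.

Power ≈ 0.791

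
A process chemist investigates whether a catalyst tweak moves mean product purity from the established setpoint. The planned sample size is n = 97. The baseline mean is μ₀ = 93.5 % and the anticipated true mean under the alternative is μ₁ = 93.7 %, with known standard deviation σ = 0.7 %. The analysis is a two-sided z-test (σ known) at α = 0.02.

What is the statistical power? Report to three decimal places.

Standardized effect: d = |μ₁ − μ₀| / σ = |93.7 − 93.5| / 0.7 = 0.2857
Noncentrality parameter: δ = d·√n = 0.2857 × √97 = 2.8140
Critical value for a two-sided test at α = 0.02: z_{α/2} = 2.326.
Power = Φ(δ − 2.326) + Φ(−δ − 2.326) = Φ(0.488) + Φ(-5.140) = 0.6871 + 0.0000 = 0.6871.

Power ≈ 0.687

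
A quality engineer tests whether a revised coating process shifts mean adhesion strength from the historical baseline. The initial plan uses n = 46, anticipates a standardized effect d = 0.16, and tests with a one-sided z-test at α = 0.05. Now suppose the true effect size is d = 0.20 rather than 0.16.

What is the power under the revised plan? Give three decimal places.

With d = 0.20: δ = d·√n = 0.20 × √46 = 1.3565. Critical value z_{0.05} = 1.645.
Revised power = P(Z > 1.645 − δ) = Φ(-0.288) = 0.3865.

Power ≈ 0.387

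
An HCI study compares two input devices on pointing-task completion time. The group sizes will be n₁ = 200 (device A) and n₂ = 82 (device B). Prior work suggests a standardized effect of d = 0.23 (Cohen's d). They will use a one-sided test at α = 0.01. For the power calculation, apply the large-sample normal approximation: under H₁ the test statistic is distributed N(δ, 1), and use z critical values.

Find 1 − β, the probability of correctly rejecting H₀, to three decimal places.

Noncentrality parameter: δ = d / √(1/n₁ + 1/n₂) = 0.23 / √(1/200 + 1/82) = 1.7540
Critical value for a one-sided test at α = 0.01: z_α = 2.326.
Power = P(Z > 2.326 − δ) = Φ(-0.572) = 0.2835.

Power ≈ 0.284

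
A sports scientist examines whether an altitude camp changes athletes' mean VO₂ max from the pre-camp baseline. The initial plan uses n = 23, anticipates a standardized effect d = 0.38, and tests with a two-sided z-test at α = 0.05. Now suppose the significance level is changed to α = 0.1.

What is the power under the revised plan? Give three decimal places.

δ = d·√n = 0.38 × √23 = 1.8224 (unchanged). New critical value: z_{0.05} = 1.645.
Revised power = Φ(δ − 1.645) + Φ(−δ − 1.645) = Φ(0.178) + Φ(-3.467) = 0.5705 + 0.0003 = 0.5707.

Power ≈ 0.571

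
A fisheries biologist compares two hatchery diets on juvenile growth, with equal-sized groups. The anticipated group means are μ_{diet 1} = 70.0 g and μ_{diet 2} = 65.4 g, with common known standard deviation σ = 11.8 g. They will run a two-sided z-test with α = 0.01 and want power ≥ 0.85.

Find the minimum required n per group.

n = 172 per group

Standardized effect: d = |μ_{diet 1} − μ_{diet 2}| / σ = |70.0 − 65.4| / 11.8 = 0.3898
For power 0.85 need Φ(δ − z_{0.005}) = 0.85, so δ = z_{0.005} + z_{0.15} = 2.576 + 1.036 = 3.612.
(For δ > 0 the lower-tail rejection region contributes negligibly to power, so the one-term inversion is standard.)
δ = d·√(n/2) ⇒ n = 2(δ/d)² = 2 × (3.612 / 0.3898)² = 171.73.
Rounding up, n = 172 per group.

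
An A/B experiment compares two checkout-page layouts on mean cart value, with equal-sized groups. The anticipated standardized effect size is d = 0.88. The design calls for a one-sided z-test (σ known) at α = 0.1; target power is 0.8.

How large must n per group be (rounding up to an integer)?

n = 12 per group

For power 0.8 need Φ(δ − z_{0.1}) = 0.8, so δ = z_{0.1} + z_{0.20} = 1.282 + 0.842 = 2.123.
δ = d·√(n/2) ⇒ n = 2(δ/d)² = 2 × (2.123 / 0.88)² = 11.64.
Rounding up, n = 12 per group.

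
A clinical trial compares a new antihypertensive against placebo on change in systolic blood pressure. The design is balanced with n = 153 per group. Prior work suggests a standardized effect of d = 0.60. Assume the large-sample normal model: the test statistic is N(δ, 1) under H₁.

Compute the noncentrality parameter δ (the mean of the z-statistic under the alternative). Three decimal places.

δ = d·√(n/2) = 0.60 × √(153/2) = 5.2479

δ ≈ 5.248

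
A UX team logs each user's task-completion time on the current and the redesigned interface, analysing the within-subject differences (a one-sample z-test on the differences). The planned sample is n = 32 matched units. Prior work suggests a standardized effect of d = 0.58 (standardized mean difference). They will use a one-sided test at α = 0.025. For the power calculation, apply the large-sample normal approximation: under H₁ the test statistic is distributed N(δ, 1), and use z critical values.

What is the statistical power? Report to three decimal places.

Power ≈ 0.907

Noncentrality parameter: δ = d·√n = 0.58 × √32 = 3.2810
Critical value for a one-sided test at α = 0.025: z_α = 1.960.
Power = P(Z > 1.960 − δ) = Φ(1.321) = 0.9068.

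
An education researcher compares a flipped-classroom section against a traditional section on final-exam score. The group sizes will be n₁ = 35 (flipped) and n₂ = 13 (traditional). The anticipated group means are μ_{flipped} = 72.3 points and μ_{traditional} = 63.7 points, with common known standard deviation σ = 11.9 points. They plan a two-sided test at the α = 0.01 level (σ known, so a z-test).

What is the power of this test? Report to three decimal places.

Standardized effect: d = |μ_{flipped} − μ_{traditional}| / σ = |72.3 − 63.7| / 11.9 = 0.7227
Noncentrality parameter: δ = d / √(1/n₁ + 1/n₂) = 0.7227 / √(1/35 + 1/13) = 2.2250
Critical value for a two-sided test at α = 0.01: z_{α/2} = 2.576.
Power = Φ(δ − 2.576) + Φ(−δ − 2.576) = Φ(-0.351) + Φ(-4.801) = 0.3629 + 0.0000 = 0.3629.

Power ≈ 0.363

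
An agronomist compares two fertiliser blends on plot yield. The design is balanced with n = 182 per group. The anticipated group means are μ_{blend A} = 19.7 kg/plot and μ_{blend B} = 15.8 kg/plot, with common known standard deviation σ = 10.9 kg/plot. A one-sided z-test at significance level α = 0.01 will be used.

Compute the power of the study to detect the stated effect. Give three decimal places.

Standardized effect: d = |μ_{blend A} − μ_{blend B}| / σ = |19.7 − 15.8| / 10.9 = 0.3578
Noncentrality parameter: δ = d·√(n/2) = 0.3578 × √(182/2) = 3.4132
One-sided α = 0.01 → critical value z_{0.01} = 2.326.
Power = Φ(δ − 2.326) = Φ(1.087) = 0.8614.

Power ≈ 0.861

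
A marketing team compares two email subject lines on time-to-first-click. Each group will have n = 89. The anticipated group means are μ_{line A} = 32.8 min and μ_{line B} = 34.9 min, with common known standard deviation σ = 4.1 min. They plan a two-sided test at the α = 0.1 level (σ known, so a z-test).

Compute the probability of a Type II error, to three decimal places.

β ≈ 0.038

Standardized effect: d = |μ_{line A} − μ_{line B}| / σ = |32.8 − 34.9| / 4.1 = 0.5122
Noncentrality parameter: δ = d·√(n/2) = 0.5122 × √(89/2) = 3.4168
Two-sided α = 0.1 → critical value z_{0.05} = 1.645.
Power = Φ(δ − 1.645) + Φ(−δ − 1.645) = Φ(1.772) + Φ(-5.062) = 0.9618 + 0.0000 = 0.9618.
Type II error: β = 1 − power = 1 − 0.9618 = 0.0382.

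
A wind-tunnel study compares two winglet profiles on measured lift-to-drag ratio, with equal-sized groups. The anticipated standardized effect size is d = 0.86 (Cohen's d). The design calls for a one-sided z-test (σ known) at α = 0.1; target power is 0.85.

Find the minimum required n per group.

n = 15 per group

Set Φ(δ − 1.282) = 0.85; then δ − 1.282 = Φ⁻¹(0.85) = 1.036, giving δ = 2.318.
δ = d·√(n/2) ⇒ n = 2(δ/d)² = 2 × (2.318 / 0.86)² = 14.53.
Round up to the next whole unit.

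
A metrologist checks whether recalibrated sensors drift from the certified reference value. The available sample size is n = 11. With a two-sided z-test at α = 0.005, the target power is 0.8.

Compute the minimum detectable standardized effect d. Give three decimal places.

Need Φ(δ − 2.807) = 0.8, so δ = 2.807 + 0.842 = 3.649.
(The second rejection-region term Φ(−δ − z_{α/2}) is negligible and dropped.)
δ = d·√n ⇒ d = δ/√n = 3.649/√11 = 1.1001.

d ≈ 1.100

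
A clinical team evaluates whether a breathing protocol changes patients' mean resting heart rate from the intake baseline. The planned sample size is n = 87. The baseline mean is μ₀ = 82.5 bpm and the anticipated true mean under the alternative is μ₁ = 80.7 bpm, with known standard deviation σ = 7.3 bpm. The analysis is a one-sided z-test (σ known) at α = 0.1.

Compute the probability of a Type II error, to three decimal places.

Standardized effect: d = |μ₁ − μ₀| / σ = |80.7 − 82.5| / 7.3 = 0.2466
Noncentrality parameter: δ = d·√n = 0.2466 × √87 = 2.2999
Critical value for a one-sided test at α = 0.1: z_α = 1.282.
Power = Φ(δ − 1.282) = Φ(1.018) = 0.8457.
Type II error: β = 1 − power = 1 − 0.8457 = 0.1543.

β ≈ 0.154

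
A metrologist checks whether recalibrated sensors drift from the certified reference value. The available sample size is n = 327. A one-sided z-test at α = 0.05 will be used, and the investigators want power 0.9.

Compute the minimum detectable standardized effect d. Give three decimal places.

Required noncentrality: δ = z_{0.05} + z_{0.10} = 1.645 + 1.282 = 2.926.
δ = d·√n ⇒ d = δ/√n = 2.926/√327 = 0.1618.

d ≈ 0.162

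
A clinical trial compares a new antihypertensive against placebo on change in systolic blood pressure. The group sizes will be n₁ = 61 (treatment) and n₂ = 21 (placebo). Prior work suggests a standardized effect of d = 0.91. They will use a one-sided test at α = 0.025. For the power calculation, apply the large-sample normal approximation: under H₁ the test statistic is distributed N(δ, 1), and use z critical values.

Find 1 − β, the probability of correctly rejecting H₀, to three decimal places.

Power ≈ 0.949

Noncentrality parameter: δ = d / √(1/n₁ + 1/n₂) = 0.91 / √(1/61 + 1/21) = 3.5967
Critical value for a one-sided test at α = 0.025: z_α = 1.960.
Power = P(Z > 1.960 − δ) = Φ(1.637) = 0.9492.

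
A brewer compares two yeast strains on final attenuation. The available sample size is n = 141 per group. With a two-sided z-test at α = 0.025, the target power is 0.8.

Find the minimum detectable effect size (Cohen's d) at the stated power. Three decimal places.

d ≈ 0.367

Required noncentrality: δ = z_{0.0125} + z_{0.20} = 2.241 + 0.842 = 3.083.
(Lower-tail contribution to power is negligible for δ > 0.)
δ = d·√(n/2) ⇒ d = δ/√(n/2) = 3.083/√(141/2) = 0.3672.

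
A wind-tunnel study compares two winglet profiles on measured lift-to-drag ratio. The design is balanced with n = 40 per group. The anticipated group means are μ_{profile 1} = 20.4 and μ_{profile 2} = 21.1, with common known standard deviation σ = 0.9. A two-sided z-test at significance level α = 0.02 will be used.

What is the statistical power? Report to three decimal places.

Power ≈ 0.875

Standardized effect: d = |μ_{profile 1} − μ_{profile 2}| / σ = |20.4 − 21.1| / 0.9 = 0.7778
Noncentrality parameter: λ = d·√(n/2) = 0.7778 × √(40/2) = 3.4783
Two-sided α = 0.02 → critical value z_{0.01} = 2.326.
Power = Φ(λ − 2.326) + Φ(−λ − 2.326) = Φ(1.152) + Φ(-5.805) = 0.8753 + 0.0000 = 0.8753.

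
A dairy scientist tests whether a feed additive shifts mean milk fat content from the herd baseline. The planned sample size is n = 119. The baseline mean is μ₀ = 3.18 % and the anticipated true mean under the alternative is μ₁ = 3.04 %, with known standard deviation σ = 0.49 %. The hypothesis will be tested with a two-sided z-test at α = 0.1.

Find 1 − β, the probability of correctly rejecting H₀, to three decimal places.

Standardized effect: d = |μ₁ − μ₀| / σ = |3.04 − 3.18| / 0.49 = 0.2857
Noncentrality parameter: δ = d·√n = 0.2857 × √119 = 3.1168
Critical value for a two-sided test at α = 0.1: z_{α/2} = 1.645.
Power = Φ(δ − 1.645) + Φ(−δ − 1.645) = Φ(1.472) + Φ(-4.762) = 0.9295 + 0.0000 = 0.9295.

Power ≈ 0.929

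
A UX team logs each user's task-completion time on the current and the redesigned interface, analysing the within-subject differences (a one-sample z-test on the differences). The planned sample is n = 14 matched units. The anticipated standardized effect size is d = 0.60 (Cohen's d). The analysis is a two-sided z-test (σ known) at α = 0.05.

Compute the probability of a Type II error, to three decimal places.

Noncentrality parameter: δ = d·√n = 0.60 × √14 = 2.2450
Critical value for a two-sided test at α = 0.05: z_{α/2} = 1.960.
Power = Φ(δ − 1.960) + Φ(−δ − 1.960) = Φ(0.285) + Φ(-4.205) = 0.6122 + 0.0000 = 0.6122.
Type II error: β = 1 − power = 1 − 0.6122 = 0.3878.

β ≈ 0.388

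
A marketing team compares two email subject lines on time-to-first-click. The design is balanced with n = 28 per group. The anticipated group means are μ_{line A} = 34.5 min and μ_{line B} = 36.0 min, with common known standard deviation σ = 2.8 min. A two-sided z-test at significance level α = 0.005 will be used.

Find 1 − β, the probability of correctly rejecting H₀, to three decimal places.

Power ≈ 0.211

Standardized effect: d = |μ_{line A} − μ_{line B}| / σ = |34.5 − 36.0| / 2.8 = 0.5357
Noncentrality parameter: δ = d·√(n/2) = 0.5357 × √(28/2) = 2.0045
Two-sided α = 0.005 → critical value z_{0.0025} = 2.807.
Power = Φ(δ − 2.807) + Φ(−δ − 2.807) = Φ(-0.803) + Φ(-4.811) = 0.2111 + 0.0000 = 0.2111.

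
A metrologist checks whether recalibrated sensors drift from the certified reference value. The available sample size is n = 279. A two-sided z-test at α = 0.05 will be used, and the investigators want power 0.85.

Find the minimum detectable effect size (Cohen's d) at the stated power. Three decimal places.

d ≈ 0.179

Required noncentrality: δ = z_{0.025} + z_{0.15} = 1.960 + 1.036 = 2.996.
(The second rejection-region term Φ(−δ − z_{α/2}) is negligible and dropped.)
δ = d·√n ⇒ d = δ/√n = 2.996/√279 = 0.1794.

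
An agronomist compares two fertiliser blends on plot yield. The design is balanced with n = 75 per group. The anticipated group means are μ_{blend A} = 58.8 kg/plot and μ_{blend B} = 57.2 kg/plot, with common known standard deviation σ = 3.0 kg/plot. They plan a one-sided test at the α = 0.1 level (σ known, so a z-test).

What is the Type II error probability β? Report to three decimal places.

Standardized effect: d = |μ_{blend A} − μ_{blend B}| / σ = |58.8 − 57.2| / 3.0 = 0.5333
Noncentrality parameter: δ = d·√(n/2) = 0.5333 × √(75/2) = 3.2660
One-sided α = 0.1 → critical value z_{0.1} = 1.282.
Power = P(Z > 1.282 − δ) = Φ(1.984) = 0.9764.
Type II error: β = 1 − power = 1 − 0.9764 = 0.0236.

β ≈ 0.024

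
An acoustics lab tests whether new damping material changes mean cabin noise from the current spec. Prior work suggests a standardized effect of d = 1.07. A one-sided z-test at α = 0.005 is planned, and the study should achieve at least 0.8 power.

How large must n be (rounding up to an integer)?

n = 11

For power 0.8 need Φ(δ − z_{0.005}) = 0.8, so δ = z_{0.005} + z_{0.20} = 2.576 + 0.842 = 3.417.
δ = d·√n ⇒ n = (δ/d)² = (3.417 / 1.07)² = 10.20.
Rounding up, n = 11.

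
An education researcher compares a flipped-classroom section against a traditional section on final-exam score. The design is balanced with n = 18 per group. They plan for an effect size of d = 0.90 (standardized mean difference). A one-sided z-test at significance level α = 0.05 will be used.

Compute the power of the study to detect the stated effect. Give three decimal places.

Noncentrality parameter: δ = d·√(n/2) = 0.90 × √(18/2) = 2.7000
One-sided α = 0.05 → critical value z_{0.05} = 1.645.
Power = P(Z > 1.645 − δ) = Φ(1.055) = 0.8543.

Power ≈ 0.854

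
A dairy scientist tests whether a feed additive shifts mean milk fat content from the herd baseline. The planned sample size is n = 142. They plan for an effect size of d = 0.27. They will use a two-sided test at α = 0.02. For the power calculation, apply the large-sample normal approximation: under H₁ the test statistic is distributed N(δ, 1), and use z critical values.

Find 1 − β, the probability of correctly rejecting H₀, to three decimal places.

Noncentrality parameter: δ = d·√n = 0.27 × √142 = 3.2174
Critical value for a two-sided test at α = 0.02: z_{α/2} = 2.326.
Power = Φ(δ − 2.326) + Φ(−δ − 2.326) = Φ(0.891) + Φ(-5.544) = 0.8136 + 0.0000 = 0.8136.

Power ≈ 0.814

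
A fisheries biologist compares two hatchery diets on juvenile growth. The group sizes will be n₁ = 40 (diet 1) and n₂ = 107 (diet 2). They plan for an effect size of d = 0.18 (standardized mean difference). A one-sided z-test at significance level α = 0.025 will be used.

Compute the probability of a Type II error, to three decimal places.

β ≈ 0.839

Noncentrality parameter: δ = d / √(1/n₁ + 1/n₂) = 0.18 / √(1/40 + 1/107) = 0.9713
Critical value for a one-sided test at α = 0.025: z_α = 1.960.
Power = P(Z > 1.960 − δ) = Φ(-0.989) = 0.1614.
Type II error: β = 1 − power = 1 − 0.1614 = 0.8386.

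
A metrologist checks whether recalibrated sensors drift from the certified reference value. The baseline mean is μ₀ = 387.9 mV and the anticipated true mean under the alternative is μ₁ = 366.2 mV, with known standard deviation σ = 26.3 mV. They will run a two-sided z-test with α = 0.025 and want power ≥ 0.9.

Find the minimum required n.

n = 19

Standardized effect: d = |μ₁ − μ₀| / σ = |366.2 − 387.9| / 26.3 = 0.8251
Set Φ(δ − 2.241) = 0.9; then δ − 2.241 = Φ⁻¹(0.9) = 1.282, giving δ = 3.523.
(Ignoring the negligible lower-tail rejection probability gives the usual closed-form inversion.)
δ = d·√n ⇒ n = (δ/d)² = (3.523 / 0.8251)² = 18.23.
Round up to the next whole unit.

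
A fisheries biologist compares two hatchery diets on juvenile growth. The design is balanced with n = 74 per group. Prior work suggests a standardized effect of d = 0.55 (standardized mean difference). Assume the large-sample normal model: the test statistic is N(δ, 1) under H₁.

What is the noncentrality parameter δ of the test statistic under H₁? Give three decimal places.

δ = d·√(n/2) = 0.55 × √(74/2) = 3.3455

δ ≈ 3.346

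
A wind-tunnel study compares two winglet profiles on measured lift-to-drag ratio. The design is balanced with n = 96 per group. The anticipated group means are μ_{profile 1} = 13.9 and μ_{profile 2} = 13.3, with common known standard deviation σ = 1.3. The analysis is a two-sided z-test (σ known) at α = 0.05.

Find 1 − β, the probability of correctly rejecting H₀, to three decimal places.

Standardized effect: d = |μ_{profile 1} − μ_{profile 2}| / σ = |13.9 − 13.3| / 1.3 = 0.4615
Noncentrality parameter: δ = d·√(n/2) = 0.4615 × √(96/2) = 3.1976
Critical value for a two-sided test at α = 0.05: z_{α/2} = 1.960.
Power = Φ(δ − 1.960) + Φ(−δ − 1.960) = Φ(1.238) + Φ(-5.158) = 0.8921 + 0.0000 = 0.8921.

Power ≈ 0.892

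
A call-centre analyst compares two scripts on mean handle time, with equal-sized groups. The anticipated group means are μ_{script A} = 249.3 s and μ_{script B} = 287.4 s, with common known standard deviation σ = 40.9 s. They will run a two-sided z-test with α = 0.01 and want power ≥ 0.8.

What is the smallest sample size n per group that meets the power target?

Standardized effect: d = |μ_{script A} − μ_{script B}| / σ = |249.3 − 287.4| / 40.9 = 0.9315
Set Φ(δ − 2.576) = 0.8; then δ − 2.576 = Φ⁻¹(0.8) = 0.842, giving δ = 3.417.
(The Φ(−δ − z_{α/2}) term is vanishingly small for δ > 0 and is dropped in the standard sample-size formula.)
δ = d·√(n/2) ⇒ n = 2(δ/d)² = 2 × (3.417 / 0.9315)² = 26.92.
Rounding up, n = 27 per group.

n = 27 per group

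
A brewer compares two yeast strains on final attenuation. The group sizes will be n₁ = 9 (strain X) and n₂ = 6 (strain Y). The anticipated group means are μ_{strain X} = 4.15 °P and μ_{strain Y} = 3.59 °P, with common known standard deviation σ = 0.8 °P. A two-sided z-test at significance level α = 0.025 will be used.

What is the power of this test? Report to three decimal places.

Standardized effect: d = |μ_{strain X} − μ_{strain Y}| / σ = |4.15 − 3.59| / 0.8 = 0.7000
Noncentrality parameter: δ = d / √(1/n₁ + 1/n₂) = 0.7000 / √(1/9 + 1/6) = 1.3282
Two-sided α = 0.025 → critical value z_{0.0125} = 2.241.
Power = Φ(δ − 2.241) + Φ(−δ − 2.241) = Φ(-0.913) + Φ(-3.570) = 0.1806 + 0.0002 = 0.1807.

Power ≈ 0.181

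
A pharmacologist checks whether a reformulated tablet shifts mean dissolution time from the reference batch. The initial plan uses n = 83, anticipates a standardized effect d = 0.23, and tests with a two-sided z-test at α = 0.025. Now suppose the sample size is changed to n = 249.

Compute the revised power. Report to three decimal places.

Power ≈ 0.917

With n = 249: δ = d·√n = 0.23 × √249 = 3.6293. Critical value z_{0.0125} = 2.241.
Revised power = Φ(δ − 2.241) + Φ(−δ − 2.241) = Φ(1.388) + Φ(-5.871) = 0.9174 + 0.0000 = 0.9174.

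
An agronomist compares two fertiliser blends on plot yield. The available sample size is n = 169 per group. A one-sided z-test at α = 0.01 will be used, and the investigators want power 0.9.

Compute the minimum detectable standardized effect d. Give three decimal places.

Need Φ(δ − 2.326) = 0.9, so δ = 2.326 + 1.282 = 3.608.
δ = d·√(n/2) ⇒ d = δ/√(n/2) = 3.608/√(169/2) = 0.3925.

d ≈ 0.392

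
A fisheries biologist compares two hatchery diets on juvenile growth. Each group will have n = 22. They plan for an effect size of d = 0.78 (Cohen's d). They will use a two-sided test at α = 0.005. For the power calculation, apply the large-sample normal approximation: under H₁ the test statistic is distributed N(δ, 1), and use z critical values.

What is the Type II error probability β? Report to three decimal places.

Noncentrality parameter: δ = d·√(n/2) = 0.78 × √(22/2) = 2.5870
Two-sided α = 0.005 → critical value z_{0.0025} = 2.807.
Power = Φ(δ − 2.807) + Φ(−δ − 2.807) = Φ(-0.220) + Φ(-5.394) = 0.4129 + 0.0000 = 0.4129.
Type II error: β = 1 − power = 1 − 0.4129 = 0.5871.

β ≈ 0.587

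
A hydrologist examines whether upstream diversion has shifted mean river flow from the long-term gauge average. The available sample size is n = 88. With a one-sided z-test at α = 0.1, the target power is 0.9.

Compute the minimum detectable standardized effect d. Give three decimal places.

d ≈ 0.273

Need Φ(δ − 1.282) = 0.9, so δ = 1.282 + 1.282 = 2.563.
δ = d·√n ⇒ d = δ/√n = 2.563/√88 = 0.2732.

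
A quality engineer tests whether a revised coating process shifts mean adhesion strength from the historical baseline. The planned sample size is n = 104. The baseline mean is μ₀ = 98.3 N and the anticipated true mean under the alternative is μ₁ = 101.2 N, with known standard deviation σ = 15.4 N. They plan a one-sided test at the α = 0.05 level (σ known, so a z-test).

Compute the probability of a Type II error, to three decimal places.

Standardized effect: d = |μ₁ − μ₀| / σ = |101.2 − 98.3| / 15.4 = 0.1883
Noncentrality parameter: δ = d·√n = 0.1883 × √104 = 1.9204
One-sided α = 0.05 → critical value z_{0.05} = 1.645.
Power = Φ(δ − 1.645) = Φ(0.276) = 0.6086.
Type II error: β = 1 − power = 1 − 0.6086 = 0.3914.

β ≈ 0.391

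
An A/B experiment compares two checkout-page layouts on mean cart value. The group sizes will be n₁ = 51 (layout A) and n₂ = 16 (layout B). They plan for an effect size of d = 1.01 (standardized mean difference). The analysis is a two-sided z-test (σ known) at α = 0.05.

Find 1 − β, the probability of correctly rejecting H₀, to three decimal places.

Power ≈ 0.941

Noncentrality parameter: δ = d / √(1/n₁ + 1/n₂) = 1.01 / √(1/51 + 1/16) = 3.5248
Critical value for a two-sided test at α = 0.05: z_{α/2} = 1.960.
Power = Φ(δ − 1.960) + Φ(−δ − 1.960) = Φ(1.565) + Φ(-5.485) = 0.9412 + 0.0000 = 0.9412.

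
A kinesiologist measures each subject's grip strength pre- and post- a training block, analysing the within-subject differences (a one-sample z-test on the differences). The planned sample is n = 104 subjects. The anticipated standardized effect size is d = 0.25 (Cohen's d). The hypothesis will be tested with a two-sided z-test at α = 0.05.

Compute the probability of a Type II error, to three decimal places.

Noncentrality parameter: δ = d·√n = 0.25 × √104 = 2.5495
Critical value for a two-sided test at α = 0.05: z_{α/2} = 1.960.
Power = Φ(δ − 1.960) + Φ(−δ − 1.960) = Φ(0.590) + Φ(-4.509) = 0.7223 + 0.0000 = 0.7223.
Type II error: β = 1 − power = 1 − 0.7223 = 0.2777.

β ≈ 0.278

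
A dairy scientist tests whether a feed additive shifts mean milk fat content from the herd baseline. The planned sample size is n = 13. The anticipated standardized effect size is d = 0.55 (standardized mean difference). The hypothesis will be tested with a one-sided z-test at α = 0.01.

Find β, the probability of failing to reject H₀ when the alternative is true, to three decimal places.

Noncentrality parameter: δ = d·√n = 0.55 × √13 = 1.9831
One-sided α = 0.01 → critical value z_{0.01} = 2.326.
Power = Φ(δ − 2.326) = Φ(-0.343) = 0.3657.
Type II error: β = 1 − power = 1 − 0.3657 = 0.6343.

β ≈ 0.634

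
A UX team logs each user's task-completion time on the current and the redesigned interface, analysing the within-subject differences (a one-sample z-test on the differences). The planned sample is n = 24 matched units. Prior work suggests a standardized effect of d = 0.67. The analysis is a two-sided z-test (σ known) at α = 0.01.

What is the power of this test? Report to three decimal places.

Noncentrality parameter: δ = d·√n = 0.67 × √24 = 3.2823
Critical value for a two-sided test at α = 0.01: z_{α/2} = 2.576.
Power = Φ(δ − 2.576) + Φ(−δ − 2.576) = Φ(0.706) + Φ(-5.858) = 0.7601 + 0.0000 = 0.7601.

Power ≈ 0.760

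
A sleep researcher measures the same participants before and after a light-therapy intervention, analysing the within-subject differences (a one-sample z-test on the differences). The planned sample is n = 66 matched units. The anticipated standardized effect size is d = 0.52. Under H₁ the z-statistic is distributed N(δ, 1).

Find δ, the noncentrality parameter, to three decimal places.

δ ≈ 4.224

δ = d·√n = 0.52 × √66 = 4.2245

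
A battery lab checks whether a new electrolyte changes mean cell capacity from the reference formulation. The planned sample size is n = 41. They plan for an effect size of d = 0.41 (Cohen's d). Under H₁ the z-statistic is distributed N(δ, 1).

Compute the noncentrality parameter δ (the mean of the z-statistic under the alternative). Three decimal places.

δ ≈ 2.625

δ = d·√n = 0.41 × √41 = 2.6253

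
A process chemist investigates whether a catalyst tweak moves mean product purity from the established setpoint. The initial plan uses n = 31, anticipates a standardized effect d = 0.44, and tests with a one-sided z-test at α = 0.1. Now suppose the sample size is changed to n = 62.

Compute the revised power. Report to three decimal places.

With n = 62: δ = d·√n = 0.44 × √62 = 3.4646. Critical value z_{0.1} = 1.282.
Revised power = P(Z > 1.282 − δ) = Φ(2.183) = 0.9855.

Power ≈ 0.985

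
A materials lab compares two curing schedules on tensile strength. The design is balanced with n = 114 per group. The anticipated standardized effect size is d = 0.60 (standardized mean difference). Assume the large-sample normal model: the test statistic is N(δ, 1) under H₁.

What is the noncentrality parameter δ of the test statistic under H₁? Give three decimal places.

δ = d·√(n/2) = 0.60 × √(114/2) = 4.5299

δ ≈ 4.530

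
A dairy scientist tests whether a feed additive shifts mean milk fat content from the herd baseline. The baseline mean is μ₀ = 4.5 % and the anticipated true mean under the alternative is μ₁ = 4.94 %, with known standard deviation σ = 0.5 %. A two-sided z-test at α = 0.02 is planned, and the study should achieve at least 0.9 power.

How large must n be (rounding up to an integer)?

Standardized effect: d = |μ₁ − μ₀| / σ = |4.94 − 4.5| / 0.5 = 0.8800
Set Φ(δ − 2.326) = 0.9; then δ − 2.326 = Φ⁻¹(0.9) = 1.282, giving δ = 3.608.
(The Φ(−δ − z_{α/2}) term is vanishingly small for δ > 0 and is dropped in the standard sample-size formula.)
δ = d·√n ⇒ n = (δ/d)² = (3.608 / 0.8800)² = 16.81.
Round up to the next whole unit.

n = 17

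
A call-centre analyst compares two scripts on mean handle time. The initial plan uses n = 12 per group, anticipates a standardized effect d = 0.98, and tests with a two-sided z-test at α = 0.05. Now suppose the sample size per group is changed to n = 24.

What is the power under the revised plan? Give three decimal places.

With n = 24 per group: δ = d·√(n/2) = 0.98 × √(24/2) = 3.3948. Critical value z_{0.025} = 1.960.
Revised power = Φ(δ − 1.960) + Φ(−δ − 1.960) = Φ(1.435) + Φ(-5.355) = 0.9243 + 0.0000 = 0.9243.

Power ≈ 0.924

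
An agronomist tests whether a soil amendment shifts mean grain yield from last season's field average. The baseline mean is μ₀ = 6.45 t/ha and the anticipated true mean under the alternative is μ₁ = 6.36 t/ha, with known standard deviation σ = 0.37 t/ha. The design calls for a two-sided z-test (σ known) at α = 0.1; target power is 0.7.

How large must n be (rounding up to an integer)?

n = 80

Standardized effect: d = |μ₁ − μ₀| / σ = |6.36 − 6.45| / 0.37 = 0.2432
For power 0.7 need Φ(δ − z_{0.05}) = 0.7, so δ = z_{0.05} + z_{0.30} = 1.645 + 0.524 = 2.169.
(The Φ(−δ − z_{α/2}) term is vanishingly small for δ > 0 and is dropped in the standard sample-size formula.)
δ = d·√n ⇒ n = (δ/d)² = (2.169 / 0.2432)² = 79.53.
Round up to the next whole unit.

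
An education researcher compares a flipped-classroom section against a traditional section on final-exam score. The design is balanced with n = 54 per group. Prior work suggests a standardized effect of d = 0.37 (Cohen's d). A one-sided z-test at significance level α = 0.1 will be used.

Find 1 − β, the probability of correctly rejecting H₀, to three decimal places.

Power ≈ 0.739

Noncentrality parameter: δ = d·√(n/2) = 0.37 × √(54/2) = 1.9226
Critical value for a one-sided test at α = 0.1: z_α = 1.282.
Power = Φ(δ − 1.282) = Φ(0.641) = 0.7392.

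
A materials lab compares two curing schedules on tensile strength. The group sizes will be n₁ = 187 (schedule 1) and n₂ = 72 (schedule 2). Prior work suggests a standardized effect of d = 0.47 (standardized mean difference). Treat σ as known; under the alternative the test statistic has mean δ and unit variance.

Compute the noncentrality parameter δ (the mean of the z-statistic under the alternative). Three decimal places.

δ ≈ 3.389

δ = d / √(1/n₁ + 1/n₂) = 0.47 / √(1/187 + 1/72) = 3.3887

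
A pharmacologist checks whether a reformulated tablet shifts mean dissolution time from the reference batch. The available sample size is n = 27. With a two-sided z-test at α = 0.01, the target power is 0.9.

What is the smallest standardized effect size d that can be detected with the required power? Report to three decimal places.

Need Φ(δ − 2.576) = 0.9, so δ = 2.576 + 1.282 = 3.857.
(Lower-tail contribution to power is negligible for δ > 0.)
δ = d·√n ⇒ d = δ/√n = 3.857/√27 = 0.7424.

d ≈ 0.742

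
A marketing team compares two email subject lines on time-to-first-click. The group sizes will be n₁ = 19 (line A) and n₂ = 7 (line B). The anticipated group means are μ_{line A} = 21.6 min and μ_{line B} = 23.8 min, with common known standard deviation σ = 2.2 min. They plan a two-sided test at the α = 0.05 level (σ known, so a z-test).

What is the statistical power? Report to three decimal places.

Power ≈ 0.619

Standardized effect: d = |μ_{line A} − μ_{line B}| / σ = |21.6 − 23.8| / 2.2 = 1.0000
Noncentrality parameter: δ = d / √(1/n₁ + 1/n₂) = 1.0000 / √(1/19 + 1/7) = 2.2617
Two-sided α = 0.05 → critical value z_{0.025} = 1.960.
Power = Φ(δ − 1.960) + Φ(−δ − 1.960) = Φ(0.302) + Φ(-4.222) = 0.6186 + 0.0000 = 0.6186.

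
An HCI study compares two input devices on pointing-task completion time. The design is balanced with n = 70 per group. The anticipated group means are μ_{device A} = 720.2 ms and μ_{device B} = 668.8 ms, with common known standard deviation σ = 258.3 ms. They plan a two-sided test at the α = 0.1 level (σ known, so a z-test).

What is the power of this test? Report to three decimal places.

Standardized effect: d = |μ_{device A} − μ_{device B}| / σ = |720.2 − 668.8| / 258.3 = 0.1990
Noncentrality parameter: δ = d·√(n/2) = 0.1990 × √(70/2) = 1.1773
Two-sided α = 0.1 → critical value z_{0.05} = 1.645.
Power = Φ(δ − 1.645) + Φ(−δ − 1.645) = Φ(-0.468) + Φ(-2.822) = 0.3200 + 0.0024 = 0.3224.

Power ≈ 0.322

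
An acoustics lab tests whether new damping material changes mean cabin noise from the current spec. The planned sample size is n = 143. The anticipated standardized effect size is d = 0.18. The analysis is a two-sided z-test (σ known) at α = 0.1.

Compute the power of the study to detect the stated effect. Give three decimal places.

Noncentrality parameter: δ = d·√n = 0.18 × √143 = 2.1525
Two-sided α = 0.1 → critical value z_{0.05} = 1.645.
Power = Φ(δ − 1.645) + Φ(−δ − 1.645) = Φ(0.508) + Φ(-3.797) = 0.6941 + 0.0001 = 0.6942.

Power ≈ 0.694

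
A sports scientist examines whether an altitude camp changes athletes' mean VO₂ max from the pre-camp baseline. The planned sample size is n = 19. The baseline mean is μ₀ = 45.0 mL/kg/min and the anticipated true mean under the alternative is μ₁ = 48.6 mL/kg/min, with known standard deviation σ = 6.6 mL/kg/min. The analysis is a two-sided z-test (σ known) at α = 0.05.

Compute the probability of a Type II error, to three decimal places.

Standardized effect: d = |μ₁ − μ₀| / σ = |48.6 − 45.0| / 6.6 = 0.5455
Noncentrality parameter: δ = d·√n = 0.5455 × √19 = 2.3776
Critical value for a two-sided test at α = 0.05: z_{α/2} = 1.960.
Power = Φ(δ − 1.960) + Φ(−δ − 1.960) = Φ(0.418) + Φ(-4.338) = 0.6619 + 0.0000 = 0.6619.
Type II error: β = 1 − power = 1 − 0.6619 = 0.3381.

β ≈ 0.338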